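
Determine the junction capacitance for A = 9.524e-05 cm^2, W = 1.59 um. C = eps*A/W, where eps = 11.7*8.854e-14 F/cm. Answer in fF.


Step 1: eps_Si = 11.7 * 8.854e-14 = 1.035918e-12 F/cm
Step 2: W in cm = 1.59 * 1e-4 = 1.59e-04 cm
Step 3: C = 1.035918e-12 * 9.524e-05 / 1.59e-04 = 6.205084e-13 F
Step 4: C = 620.51 fF

620.51


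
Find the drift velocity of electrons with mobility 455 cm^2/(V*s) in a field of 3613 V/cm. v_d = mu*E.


Step 1: v_d = mu * E
Step 2: v_d = 455 * 3613 = 1643915
Step 3: v_d = 1.64e+06 cm/s

1.64e+06


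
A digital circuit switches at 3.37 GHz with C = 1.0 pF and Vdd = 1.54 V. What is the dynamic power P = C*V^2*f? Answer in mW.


Step 1: V^2 = 1.54^2 = 2.3716 V^2
Step 2: P = C*V^2*f = 1.0e-12 F * 2.3716 * 3.37e9 Hz
Step 3: P = 7.992292e-03 W
Step 4: P = 7.992 mW

7.992


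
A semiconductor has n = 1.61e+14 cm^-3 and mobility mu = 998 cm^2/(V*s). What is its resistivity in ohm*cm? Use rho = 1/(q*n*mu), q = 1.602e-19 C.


Step 1: sigma = q * n * mu = 1.602e-19 * 1.61e+14 * 998 = 2.57406e-02 S/cm
Step 2: rho = 1 / sigma = 1 / 2.57406e-02 = 38.85 ohm*cm

38.85


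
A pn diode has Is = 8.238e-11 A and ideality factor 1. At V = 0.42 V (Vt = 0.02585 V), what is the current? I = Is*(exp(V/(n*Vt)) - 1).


Step 1: V/(n*Vt) = 0.42/(1*0.02585) = 16.2476
Step 2: exp(16.2476) = 1.1383e+07
Step 3: I = 8.238e-11 * (1.1383e+07 - 1) = 9.38e-04 A

9.38e-04


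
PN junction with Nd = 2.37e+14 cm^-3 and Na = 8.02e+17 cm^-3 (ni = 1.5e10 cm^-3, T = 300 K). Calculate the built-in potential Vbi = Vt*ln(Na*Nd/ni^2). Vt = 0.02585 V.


Step 1: Compute Na*Nd/ni^2 = 8.02e+17 * 2.37e+14 / (1.5e10)^2 = 8.4477e+11
Step 2: ln(8.4477e+11) = 27.4623
Step 3: Vbi = 0.02585 * 27.4623 = 0.71 V

0.71


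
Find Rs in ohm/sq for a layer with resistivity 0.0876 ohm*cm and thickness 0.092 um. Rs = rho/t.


Step 1: Convert thickness to cm: t = 0.092 um = 9.2000e-06 cm
Step 2: Rs = rho / t = 0.0876 / 9.2000e-06
Step 3: Rs = 9521.7 ohm/sq

9521.7


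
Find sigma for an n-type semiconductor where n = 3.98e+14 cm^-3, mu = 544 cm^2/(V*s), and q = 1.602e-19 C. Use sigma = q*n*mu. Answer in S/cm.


Step 1: sigma = q * n * mu
Step 2: sigma = 1.602e-19 * 3.98e+14 * 544
Step 3: sigma = 3.469e-02 S/cm

3.469e-02


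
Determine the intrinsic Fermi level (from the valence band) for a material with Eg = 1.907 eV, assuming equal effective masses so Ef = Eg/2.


Step 1: For an intrinsic semiconductor, the Fermi level sits at midgap.
Step 2: Ef = Eg / 2 = 1.907 / 2 = 0.9535 eV

0.9535


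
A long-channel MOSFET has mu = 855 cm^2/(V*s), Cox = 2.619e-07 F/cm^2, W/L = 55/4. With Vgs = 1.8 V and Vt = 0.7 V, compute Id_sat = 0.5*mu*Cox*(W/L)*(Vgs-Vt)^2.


Step 1: Overdrive voltage Vov = Vgs - Vt = 1.8 - 0.7 = 1.1 V
Step 2: W/L = 55/4 = 13.75
Step 3: Id = 0.5 * 855 * 2.619e-07 * 13.75 * 1.1^2
Step 4: Id = 1.86e-03 A

1.86e-03


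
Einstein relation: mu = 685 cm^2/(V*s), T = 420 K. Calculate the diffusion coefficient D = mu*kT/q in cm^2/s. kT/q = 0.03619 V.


Step 1: D = mu * (kT/q)
Step 2: D = 685 * 0.03619
Step 3: D = 24.79 cm^2/s

24.79


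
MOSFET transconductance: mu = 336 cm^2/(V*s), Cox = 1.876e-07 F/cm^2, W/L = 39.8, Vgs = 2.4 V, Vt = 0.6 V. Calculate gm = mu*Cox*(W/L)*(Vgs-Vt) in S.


Step 1: Vov = Vgs - Vt = 2.4 - 0.6 = 1.8 V
Step 2: gm = mu * Cox * (W/L) * Vov
Step 3: gm = 336 * 1.876e-07 * 39.8 * 1.8 = 4.52e-03 S

4.52e-03


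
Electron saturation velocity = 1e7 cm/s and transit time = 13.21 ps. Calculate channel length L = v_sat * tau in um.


Step 1: tau in seconds = 13.21 ps * 1e-12 = 1.3210e-11 s
Step 2: L = v_sat * tau = 1e7 * 1.3210e-11 = 1.3210e-04 cm
Step 3: L in um = 1.3210e-04 * 1e4 = 1.321 um

1.321


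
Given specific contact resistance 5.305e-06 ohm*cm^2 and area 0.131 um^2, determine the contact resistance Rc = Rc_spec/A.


Step 1: Convert area to cm^2: 0.131 um^2 = 1.3100e-09 cm^2
Step 2: Rc = Rc_spec / A = 5.305e-06 / 1.3100e-09
Step 3: Rc = 4.05e+03 ohms

4.05e+03


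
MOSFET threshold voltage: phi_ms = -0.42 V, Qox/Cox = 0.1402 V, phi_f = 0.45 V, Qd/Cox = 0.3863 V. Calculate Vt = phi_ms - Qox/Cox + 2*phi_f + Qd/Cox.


Step 1: Vt = phi_ms - Qox/Cox + 2*phi_f + Qd/Cox
Step 2: Vt = -0.42 - 0.1402 + 2*0.45 + 0.3863
Step 3: Vt = -0.42 - 0.1402 + 0.9 + 0.3863
Step 4: Vt = 0.7261 V

0.7261


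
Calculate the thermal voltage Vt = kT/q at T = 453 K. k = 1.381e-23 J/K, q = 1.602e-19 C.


Step 1: kT = 1.381e-23 * 453 = 6.25593e-21 J
Step 2: Vt = kT/q = 6.25593e-21 / 1.602e-19
Step 3: Vt = 0.03905 V

0.03905


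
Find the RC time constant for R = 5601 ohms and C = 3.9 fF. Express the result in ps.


Step 1: tau = R * C
Step 2: tau = 5601 * 3.9 fF = 5601 * 3.9e-15 F
Step 3: tau = 2.18439e-11 s = 21.8439 ps

21.8439


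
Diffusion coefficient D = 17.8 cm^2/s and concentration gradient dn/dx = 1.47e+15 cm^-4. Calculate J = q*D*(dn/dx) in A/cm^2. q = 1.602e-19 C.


Step 1: J = q * D * (dn/dx)
Step 2: J = 1.602e-19 * 17.8 * 1.47e+15
Step 3: J = 4.19e-03 A/cm^2

4.19e-03


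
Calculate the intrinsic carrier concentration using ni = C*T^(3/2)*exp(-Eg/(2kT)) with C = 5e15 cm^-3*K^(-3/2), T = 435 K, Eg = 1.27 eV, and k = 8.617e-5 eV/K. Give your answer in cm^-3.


Step 1: Compute kT = 8.617e-5 * 435 = 0.03748395 eV
Step 2: Exponent = -Eg/(2kT) = -1.27/(2*0.03748395) = -16.94058
Step 3: T^(3/2) = 435^1.5 = 9072.64
Step 4: ni = 5e15 * 9072.64 * exp(-16.94058) = 1.99e+12 cm^-3

1.99e+12


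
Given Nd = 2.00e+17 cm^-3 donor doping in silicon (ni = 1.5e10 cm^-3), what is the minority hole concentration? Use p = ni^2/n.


Step 1: Since Nd >> ni, n ≈ Nd = 2.00e+17 cm^-3
Step 2: p = ni^2 / n = (1.5e10)^2 / 2.00e+17
Step 3: p = 2.25e20 / 2.00e+17 = 1.13e+03 cm^-3

1.13e+03


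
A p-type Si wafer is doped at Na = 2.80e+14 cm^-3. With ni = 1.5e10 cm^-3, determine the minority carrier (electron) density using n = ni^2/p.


Step 1: Majority hole concentration p ≈ Na = 2.80e+14 cm^-3
Step 2: n = ni^2 / Na = (1.5e10)^2 / 2.80e+14
Step 3: n = 8.04e+05 cm^-3

8.04e+05


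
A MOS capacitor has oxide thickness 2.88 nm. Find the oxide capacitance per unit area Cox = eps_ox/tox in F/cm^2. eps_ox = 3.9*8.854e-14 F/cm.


Step 1: eps_ox = 3.9 * 8.854e-14 = 3.45306e-13 F/cm
Step 2: tox in cm = 2.88 nm * 1e-7 = 2.8800e-07 cm
Step 3: Cox = 3.45306e-13 / 2.8800e-07 = 1.20e-06 F/cm^2

1.20e-06


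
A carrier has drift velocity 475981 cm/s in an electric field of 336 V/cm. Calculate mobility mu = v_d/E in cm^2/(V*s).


Step 1: mu = v_d / E
Step 2: mu = 475981 / 336
Step 3: mu = 1416.61 cm^2/(V*s)

1416.61


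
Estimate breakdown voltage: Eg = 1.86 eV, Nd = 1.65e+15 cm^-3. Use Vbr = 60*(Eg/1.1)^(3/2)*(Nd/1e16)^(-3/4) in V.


Step 1: Eg/1.1 = 1.86/1.1 = 1.690909
Step 2: (Eg/1.1)^1.5 = 1.690909^1.5 = 2.198773
Step 3: (Nd/1e16)^(-0.75) = (0.165)^(-0.75) = 3.862665
Step 4: Vbr = 60 * 2.198773 * 3.862665 = 509.6 V

509.6


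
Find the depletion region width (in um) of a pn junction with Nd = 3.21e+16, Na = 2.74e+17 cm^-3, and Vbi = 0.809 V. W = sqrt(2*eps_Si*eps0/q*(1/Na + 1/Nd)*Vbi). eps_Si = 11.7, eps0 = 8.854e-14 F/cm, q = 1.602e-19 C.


Step 1: 1/Na + 1/Nd = 1/2.74e+17 + 1/3.21e+16 = 3.48023e-17
Step 2: 2*eps*eps0/q = 2*11.7*8.854e-14/1.602e-19 = 1.293281e+07
Step 3: W^2 = 1.293281e+07 * 3.48023e-17 * 0.809 = 3.64124e-10
Step 4: W = sqrt(3.64124e-10) = 1.908e-05 cm = 0.1908 um

0.1908


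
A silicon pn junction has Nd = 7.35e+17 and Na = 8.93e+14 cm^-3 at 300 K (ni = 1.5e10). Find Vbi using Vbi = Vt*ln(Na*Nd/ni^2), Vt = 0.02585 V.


Step 1: Compute Na*Nd/ni^2 = 8.93e+14 * 7.35e+17 / (1.5e10)^2 = 2.9171e+12
Step 2: ln(2.9171e+12) = 28.7016
Step 3: Vbi = 0.02585 * 28.7016 = 0.742 V

0.742


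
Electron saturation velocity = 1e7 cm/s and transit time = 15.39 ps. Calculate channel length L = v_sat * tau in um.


Step 1: tau in seconds = 15.39 ps * 1e-12 = 1.5390e-11 s
Step 2: L = v_sat * tau = 1e7 * 1.5390e-11 = 1.5390e-04 cm
Step 3: L in um = 1.5390e-04 * 1e4 = 1.539 um

1.539


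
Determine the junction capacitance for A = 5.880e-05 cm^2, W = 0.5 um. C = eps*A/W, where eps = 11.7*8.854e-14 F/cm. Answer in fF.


Step 1: eps_Si = 11.7 * 8.854e-14 = 1.035918e-12 F/cm
Step 2: W in cm = 0.5 * 1e-4 = 5.00e-05 cm
Step 3: C = 1.035918e-12 * 5.880e-05 / 5.00e-05 = 1.218240e-12 F
Step 4: C = 1218.24 fF

1218.24


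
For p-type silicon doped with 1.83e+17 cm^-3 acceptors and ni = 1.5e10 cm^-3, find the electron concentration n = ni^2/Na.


Step 1: Majority hole concentration p ≈ Na = 1.83e+17 cm^-3
Step 2: n = ni^2 / Na = (1.5e10)^2 / 1.83e+17
Step 3: n = 1.23e+03 cm^-3

1.23e+03


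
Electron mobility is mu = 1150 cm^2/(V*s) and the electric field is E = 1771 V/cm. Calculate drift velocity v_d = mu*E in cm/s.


Step 1: v_d = mu * E
Step 2: v_d = 1150 * 1771 = 2036650
Step 3: v_d = 2.04e+06 cm/s

2.04e+06


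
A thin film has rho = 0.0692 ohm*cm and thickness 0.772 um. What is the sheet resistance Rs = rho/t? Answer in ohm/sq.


Step 1: Convert thickness to cm: t = 0.772 um = 7.7200e-05 cm
Step 2: Rs = rho / t = 0.0692 / 7.7200e-05
Step 3: Rs = 896.4 ohm/sq

896.4


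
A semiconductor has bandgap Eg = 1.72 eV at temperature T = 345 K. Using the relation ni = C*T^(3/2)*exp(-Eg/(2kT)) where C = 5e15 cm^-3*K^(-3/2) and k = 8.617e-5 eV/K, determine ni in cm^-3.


Step 1: Compute kT = 8.617e-5 * 345 = 0.02972865 eV
Step 2: Exponent = -Eg/(2kT) = -1.72/(2*0.02972865) = -28.92832
Step 3: T^(3/2) = 345^1.5 = 6408.09
Step 4: ni = 5e15 * 6408.09 * exp(-28.92832) = 8.76e+06 cm^-3

8.76e+06


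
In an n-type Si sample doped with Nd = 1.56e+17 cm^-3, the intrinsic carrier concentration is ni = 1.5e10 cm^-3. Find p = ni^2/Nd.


Step 1: Since Nd >> ni, n ≈ Nd = 1.56e+17 cm^-3
Step 2: p = ni^2 / n = (1.5e10)^2 / 1.56e+17
Step 3: p = 2.25e20 / 1.56e+17 = 1.44e+03 cm^-3

1.44e+03


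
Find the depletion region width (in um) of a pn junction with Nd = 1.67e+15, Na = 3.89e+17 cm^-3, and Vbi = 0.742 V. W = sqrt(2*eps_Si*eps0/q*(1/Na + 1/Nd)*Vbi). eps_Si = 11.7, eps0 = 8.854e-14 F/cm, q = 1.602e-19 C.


Step 1: 1/Na + 1/Nd = 1/3.89e+17 + 1/1.67e+15 = 6.01373e-16
Step 2: 2*eps*eps0/q = 2*11.7*8.854e-14/1.602e-19 = 1.293281e+07
Step 3: W^2 = 1.293281e+07 * 6.01373e-16 * 0.742 = 5.77086e-09
Step 4: W = sqrt(5.77086e-09) = 7.597e-05 cm = 0.7597 um

0.7597


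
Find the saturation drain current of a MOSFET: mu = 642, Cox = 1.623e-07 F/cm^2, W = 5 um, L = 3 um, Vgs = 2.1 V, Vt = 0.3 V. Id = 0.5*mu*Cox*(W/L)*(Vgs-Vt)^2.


Step 1: Overdrive voltage Vov = Vgs - Vt = 2.1 - 0.3 = 1.8 V
Step 2: W/L = 5/3 = 1.66667
Step 3: Id = 0.5 * 642 * 1.623e-07 * 1.66667 * 1.8^2
Step 4: Id = 2.81e-04 A

2.81e-04


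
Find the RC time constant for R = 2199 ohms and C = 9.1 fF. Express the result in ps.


Step 1: tau = R * C
Step 2: tau = 2199 * 9.1 fF = 2199 * 9.1e-15 F
Step 3: tau = 2.00109e-11 s = 20.0109 ps

20.0109


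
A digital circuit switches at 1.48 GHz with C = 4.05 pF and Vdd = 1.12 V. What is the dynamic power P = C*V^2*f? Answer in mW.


Step 1: V^2 = 1.12^2 = 1.2544 V^2
Step 2: P = C*V^2*f = 4.05e-12 F * 1.2544 * 1.48e9 Hz
Step 3: P = 7.5188736e-03 W
Step 4: P = 7.519 mW

7.519


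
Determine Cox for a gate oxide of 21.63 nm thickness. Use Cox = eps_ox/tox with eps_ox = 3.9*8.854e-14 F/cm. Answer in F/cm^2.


Step 1: eps_ox = 3.9 * 8.854e-14 = 3.45306e-13 F/cm
Step 2: tox in cm = 21.63 nm * 1e-7 = 2.1630e-06 cm
Step 3: Cox = 3.45306e-13 / 2.1630e-06 = 1.60e-07 F/cm^2

1.60e-07


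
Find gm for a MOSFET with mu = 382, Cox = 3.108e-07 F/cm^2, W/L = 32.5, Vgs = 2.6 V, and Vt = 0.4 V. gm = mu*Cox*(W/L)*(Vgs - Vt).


Step 1: Vov = Vgs - Vt = 2.6 - 0.4 = 2.2 V
Step 2: gm = mu * Cox * (W/L) * Vov
Step 3: gm = 382 * 3.108e-07 * 32.5 * 2.2 = 8.49e-03 S

8.49e-03


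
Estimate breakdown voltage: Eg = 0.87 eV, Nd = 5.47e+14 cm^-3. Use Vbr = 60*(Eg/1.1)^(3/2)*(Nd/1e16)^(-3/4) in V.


Step 1: Eg/1.1 = 0.87/1.1 = 0.790909
Step 2: (Eg/1.1)^1.5 = 0.790909^1.5 = 0.703380
Step 3: (Nd/1e16)^(-0.75) = (0.0547)^(-0.75) = 8.841165
Step 4: Vbr = 60 * 0.703380 * 8.841165 = 373.1 V

373.1


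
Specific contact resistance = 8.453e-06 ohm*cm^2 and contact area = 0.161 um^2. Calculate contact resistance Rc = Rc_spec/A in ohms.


Step 1: Convert area to cm^2: 0.161 um^2 = 1.6100e-09 cm^2
Step 2: Rc = Rc_spec / A = 8.453e-06 / 1.6100e-09
Step 3: Rc = 5.25e+03 ohms

5.25e+03


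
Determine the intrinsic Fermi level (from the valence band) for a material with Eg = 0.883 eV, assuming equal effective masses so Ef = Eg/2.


Step 1: For an intrinsic semiconductor, the Fermi level sits at midgap.
Step 2: Ef = Eg / 2 = 0.883 / 2 = 0.4415 eV

0.4415


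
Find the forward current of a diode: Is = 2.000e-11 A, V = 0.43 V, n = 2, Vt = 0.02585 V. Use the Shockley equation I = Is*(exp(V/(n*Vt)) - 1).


Step 1: V/(n*Vt) = 0.43/(2*0.02585) = 8.3172
Step 2: exp(8.3172) = 4.0937e+03
Step 3: I = 2.000e-11 * (4.0937e+03 - 1) = 8.19e-08 A

8.19e-08


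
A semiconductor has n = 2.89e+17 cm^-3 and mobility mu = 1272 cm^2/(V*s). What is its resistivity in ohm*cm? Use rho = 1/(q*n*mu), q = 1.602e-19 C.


Step 1: sigma = q * n * mu = 1.602e-19 * 2.89e+17 * 1272 = 5.88908e+01 S/cm
Step 2: rho = 1 / sigma = 1 / 5.88908e+01 = 0.01698 ohm*cm

0.01698


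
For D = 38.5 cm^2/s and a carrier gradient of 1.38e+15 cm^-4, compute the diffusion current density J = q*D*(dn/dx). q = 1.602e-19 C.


Step 1: J = q * D * (dn/dx)
Step 2: J = 1.602e-19 * 38.5 * 1.38e+15
Step 3: J = 8.51e-03 A/cm^2

8.51e-03


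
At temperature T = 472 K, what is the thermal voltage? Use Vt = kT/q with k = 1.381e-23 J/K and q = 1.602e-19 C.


Step 1: kT = 1.381e-23 * 472 = 6.51832e-21 J
Step 2: Vt = kT/q = 6.51832e-21 / 1.602e-19
Step 3: Vt = 0.04069 V

0.04069


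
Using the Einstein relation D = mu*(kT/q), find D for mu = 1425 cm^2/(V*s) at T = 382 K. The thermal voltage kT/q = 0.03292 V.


Step 1: D = mu * (kT/q)
Step 2: D = 1425 * 0.03292
Step 3: D = 46.91 cm^2/s

46.91


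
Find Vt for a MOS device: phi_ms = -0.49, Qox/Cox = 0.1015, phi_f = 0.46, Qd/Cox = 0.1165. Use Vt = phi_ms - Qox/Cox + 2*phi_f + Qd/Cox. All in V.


Step 1: Vt = phi_ms - Qox/Cox + 2*phi_f + Qd/Cox
Step 2: Vt = -0.49 - 0.1015 + 2*0.46 + 0.1165
Step 3: Vt = -0.49 - 0.1015 + 0.92 + 0.1165
Step 4: Vt = 0.445 V

0.445


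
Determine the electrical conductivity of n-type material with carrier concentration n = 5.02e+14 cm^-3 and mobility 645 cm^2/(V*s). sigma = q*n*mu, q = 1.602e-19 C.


Step 1: sigma = q * n * mu
Step 2: sigma = 1.602e-19 * 5.02e+14 * 645
Step 3: sigma = 5.187e-02 S/cm

5.187e-02


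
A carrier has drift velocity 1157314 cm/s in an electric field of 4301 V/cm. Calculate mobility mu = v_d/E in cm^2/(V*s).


Step 1: mu = v_d / E
Step 2: mu = 1157314 / 4301
Step 3: mu = 269.08 cm^2/(V*s)

269.08


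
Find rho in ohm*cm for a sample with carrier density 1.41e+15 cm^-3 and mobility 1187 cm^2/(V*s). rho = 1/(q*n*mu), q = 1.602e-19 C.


Step 1: sigma = q * n * mu = 1.602e-19 * 1.41e+15 * 1187 = 2.68122e-01 S/cm
Step 2: rho = 1 / sigma = 1 / 2.68122e-01 = 3.73 ohm*cm

3.73


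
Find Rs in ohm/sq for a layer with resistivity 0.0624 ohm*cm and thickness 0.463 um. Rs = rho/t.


Step 1: Convert thickness to cm: t = 0.463 um = 4.6300e-05 cm
Step 2: Rs = rho / t = 0.0624 / 4.6300e-05
Step 3: Rs = 1347.7 ohm/sq

1347.7


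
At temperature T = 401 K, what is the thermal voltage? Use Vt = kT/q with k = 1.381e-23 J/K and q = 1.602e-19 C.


Step 1: kT = 1.381e-23 * 401 = 5.53781e-21 J
Step 2: Vt = kT/q = 5.53781e-21 / 1.602e-19
Step 3: Vt = 0.03457 V

0.03457


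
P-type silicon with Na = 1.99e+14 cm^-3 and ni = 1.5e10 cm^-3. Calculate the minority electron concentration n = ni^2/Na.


Step 1: Majority hole concentration p ≈ Na = 1.99e+14 cm^-3
Step 2: n = ni^2 / Na = (1.5e10)^2 / 1.99e+14
Step 3: n = 1.13e+06 cm^-3

1.13e+06


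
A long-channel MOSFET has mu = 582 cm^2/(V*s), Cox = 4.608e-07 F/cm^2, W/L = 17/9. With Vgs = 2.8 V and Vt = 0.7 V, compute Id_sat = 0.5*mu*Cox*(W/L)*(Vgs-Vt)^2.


Step 1: Overdrive voltage Vov = Vgs - Vt = 2.8 - 0.7 = 2.1 V
Step 2: W/L = 17/9 = 1.88889
Step 3: Id = 0.5 * 582 * 4.608e-07 * 1.88889 * 2.1^2
Step 4: Id = 1.12e-03 A

1.12e-03


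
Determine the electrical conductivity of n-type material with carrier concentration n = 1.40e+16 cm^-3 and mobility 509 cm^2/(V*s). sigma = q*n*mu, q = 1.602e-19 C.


Step 1: sigma = q * n * mu
Step 2: sigma = 1.602e-19 * 1.40e+16 * 509
Step 3: sigma = 1.142e+00 S/cm

1.142e+00


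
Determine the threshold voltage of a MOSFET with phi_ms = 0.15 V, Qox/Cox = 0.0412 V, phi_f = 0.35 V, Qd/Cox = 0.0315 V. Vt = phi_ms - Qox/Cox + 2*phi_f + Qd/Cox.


Step 1: Vt = phi_ms - Qox/Cox + 2*phi_f + Qd/Cox
Step 2: Vt = 0.15 - 0.0412 + 2*0.35 + 0.0315
Step 3: Vt = 0.15 - 0.0412 + 0.7 + 0.0315
Step 4: Vt = 0.8403 V

0.8403


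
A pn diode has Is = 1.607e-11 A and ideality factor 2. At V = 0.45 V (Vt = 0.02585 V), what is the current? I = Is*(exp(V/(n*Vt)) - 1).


Step 1: V/(n*Vt) = 0.45/(2*0.02585) = 8.7041
Step 2: exp(8.7041) = 6.0276e+03
Step 3: I = 1.607e-11 * (6.0276e+03 - 1) = 9.68e-08 A

9.68e-08


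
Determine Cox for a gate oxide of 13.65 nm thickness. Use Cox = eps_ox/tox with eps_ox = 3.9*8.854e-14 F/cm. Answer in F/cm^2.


Step 1: eps_ox = 3.9 * 8.854e-14 = 3.45306e-13 F/cm
Step 2: tox in cm = 13.65 nm * 1e-7 = 1.3650e-06 cm
Step 3: Cox = 3.45306e-13 / 1.3650e-06 = 2.53e-07 F/cm^2

2.53e-07


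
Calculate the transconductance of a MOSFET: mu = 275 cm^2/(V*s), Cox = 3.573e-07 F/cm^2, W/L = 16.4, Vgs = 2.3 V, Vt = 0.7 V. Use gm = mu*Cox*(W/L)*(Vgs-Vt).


Step 1: Vov = Vgs - Vt = 2.3 - 0.7 = 1.6 V
Step 2: gm = mu * Cox * (W/L) * Vov
Step 3: gm = 275 * 3.573e-07 * 16.4 * 1.6 = 2.58e-03 S

2.58e-03


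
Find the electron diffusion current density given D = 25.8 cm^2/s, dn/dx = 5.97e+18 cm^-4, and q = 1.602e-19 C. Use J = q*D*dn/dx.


Step 1: J = q * D * (dn/dx)
Step 2: J = 1.602e-19 * 25.8 * 5.97e+18
Step 3: J = 2.47e+01 A/cm^2

2.47e+01


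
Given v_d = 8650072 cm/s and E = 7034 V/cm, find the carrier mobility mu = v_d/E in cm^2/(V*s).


Step 1: mu = v_d / E
Step 2: mu = 8650072 / 7034
Step 3: mu = 1229.75 cm^2/(V*s)

1229.75


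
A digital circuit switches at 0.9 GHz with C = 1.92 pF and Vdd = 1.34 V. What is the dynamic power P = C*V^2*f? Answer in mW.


Step 1: V^2 = 1.34^2 = 1.7956 V^2
Step 2: P = C*V^2*f = 1.92e-12 F * 1.7956 * 0.9e9 Hz
Step 3: P = 3.1027968e-03 W
Step 4: P = 3.103 mW

3.103


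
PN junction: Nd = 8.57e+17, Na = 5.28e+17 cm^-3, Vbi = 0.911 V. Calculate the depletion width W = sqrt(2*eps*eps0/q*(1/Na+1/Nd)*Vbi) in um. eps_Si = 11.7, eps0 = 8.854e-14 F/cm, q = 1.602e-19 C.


Step 1: 1/Na + 1/Nd = 1/5.28e+17 + 1/8.57e+17 = 3.06080e-18
Step 2: 2*eps*eps0/q = 2*11.7*8.854e-14/1.602e-19 = 1.293281e+07
Step 3: W^2 = 1.293281e+07 * 3.06080e-18 * 0.911 = 3.60617e-11
Step 4: W = sqrt(3.60617e-11) = 6.005e-06 cm = 0.06005 um

0.06005


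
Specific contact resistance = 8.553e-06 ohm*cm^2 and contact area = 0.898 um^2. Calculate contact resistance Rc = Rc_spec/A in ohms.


Step 1: Convert area to cm^2: 0.898 um^2 = 8.9800e-09 cm^2
Step 2: Rc = Rc_spec / A = 8.553e-06 / 8.9800e-09
Step 3: Rc = 9.52e+02 ohms

9.52e+02


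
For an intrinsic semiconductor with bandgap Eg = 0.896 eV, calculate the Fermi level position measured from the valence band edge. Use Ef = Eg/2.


Step 1: For an intrinsic semiconductor, the Fermi level sits at midgap.
Step 2: Ef = Eg / 2 = 0.896 / 2 = 0.448 eV

0.448


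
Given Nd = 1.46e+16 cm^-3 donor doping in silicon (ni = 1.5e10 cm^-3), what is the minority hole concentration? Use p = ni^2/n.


Step 1: Since Nd >> ni, n ≈ Nd = 1.46e+16 cm^-3
Step 2: p = ni^2 / n = (1.5e10)^2 / 1.46e+16
Step 3: p = 2.25e20 / 1.46e+16 = 1.54e+04 cm^-3

1.54e+04


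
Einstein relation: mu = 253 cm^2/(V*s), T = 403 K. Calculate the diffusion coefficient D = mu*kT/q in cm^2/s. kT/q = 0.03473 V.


Step 1: D = mu * (kT/q)
Step 2: D = 253 * 0.03473
Step 3: D = 8.79 cm^2/s

8.79


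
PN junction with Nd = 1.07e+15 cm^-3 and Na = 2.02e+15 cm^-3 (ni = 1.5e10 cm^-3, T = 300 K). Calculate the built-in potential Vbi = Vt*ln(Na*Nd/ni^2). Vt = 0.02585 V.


Step 1: Compute Na*Nd/ni^2 = 2.02e+15 * 1.07e+15 / (1.5e10)^2 = 9.6062e+09
Step 2: ln(9.6062e+09) = 22.9857
Step 3: Vbi = 0.02585 * 22.9857 = 0.594 V

0.594


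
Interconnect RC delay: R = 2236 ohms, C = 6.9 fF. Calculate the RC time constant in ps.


Step 1: tau = R * C
Step 2: tau = 2236 * 6.9 fF = 2236 * 6.9e-15 F
Step 3: tau = 1.54284e-11 s = 15.4284 ps

15.4284


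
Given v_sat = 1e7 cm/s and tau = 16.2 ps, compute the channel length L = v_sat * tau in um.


Step 1: tau in seconds = 16.2 ps * 1e-12 = 1.6200e-11 s
Step 2: L = v_sat * tau = 1e7 * 1.6200e-11 = 1.6200e-04 cm
Step 3: L in um = 1.6200e-04 * 1e4 = 1.62 um

1.62


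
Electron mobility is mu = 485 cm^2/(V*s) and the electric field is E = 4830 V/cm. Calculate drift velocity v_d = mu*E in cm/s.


Step 1: v_d = mu * E
Step 2: v_d = 485 * 4830 = 2342550
Step 3: v_d = 2.34e+06 cm/s

2.34e+06


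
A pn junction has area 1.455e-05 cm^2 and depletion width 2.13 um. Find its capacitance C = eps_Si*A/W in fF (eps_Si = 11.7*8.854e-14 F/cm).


Step 1: eps_Si = 11.7 * 8.854e-14 = 1.035918e-12 F/cm
Step 2: W in cm = 2.13 * 1e-4 = 2.13e-04 cm
Step 3: C = 1.035918e-12 * 1.455e-05 / 2.13e-04 = 7.076341e-14 F
Step 4: C = 70.76 fF

70.76


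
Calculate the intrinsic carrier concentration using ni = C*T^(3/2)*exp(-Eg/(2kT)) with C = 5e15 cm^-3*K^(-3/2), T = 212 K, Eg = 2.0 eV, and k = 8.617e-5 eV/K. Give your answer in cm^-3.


Step 1: Compute kT = 8.617e-5 * 212 = 0.01826804 eV
Step 2: Exponent = -Eg/(2kT) = -2.0/(2*0.01826804) = -54.74041
Step 3: T^(3/2) = 212^1.5 = 3086.77
Step 4: ni = 5e15 * 3086.77 * exp(-54.74041) = 2.60e-05 cm^-3

2.60e-05


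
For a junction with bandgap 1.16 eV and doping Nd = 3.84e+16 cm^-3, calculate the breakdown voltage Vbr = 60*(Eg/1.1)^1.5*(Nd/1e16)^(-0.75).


Step 1: Eg/1.1 = 1.16/1.1 = 1.054545
Step 2: (Eg/1.1)^1.5 = 1.054545^1.5 = 1.082923
Step 3: (Nd/1e16)^(-0.75) = (3.84)^(-0.75) = 0.364545
Step 4: Vbr = 60 * 1.082923 * 0.364545 = 23.7 V

23.7


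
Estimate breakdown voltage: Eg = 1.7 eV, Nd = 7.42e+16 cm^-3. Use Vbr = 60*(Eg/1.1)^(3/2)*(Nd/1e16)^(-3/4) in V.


Step 1: Eg/1.1 = 1.7/1.1 = 1.545455
Step 2: (Eg/1.1)^1.5 = 1.545455^1.5 = 1.921253
Step 3: (Nd/1e16)^(-0.75) = (7.42)^(-0.75) = 0.222432
Step 4: Vbr = 60 * 1.921253 * 0.222432 = 25.6 V

25.6


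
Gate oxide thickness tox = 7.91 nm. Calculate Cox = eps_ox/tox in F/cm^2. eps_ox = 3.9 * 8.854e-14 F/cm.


Step 1: eps_ox = 3.9 * 8.854e-14 = 3.45306e-13 F/cm
Step 2: tox in cm = 7.91 nm * 1e-7 = 7.9100e-07 cm
Step 3: Cox = 3.45306e-13 / 7.9100e-07 = 4.37e-07 F/cm^2

4.37e-07


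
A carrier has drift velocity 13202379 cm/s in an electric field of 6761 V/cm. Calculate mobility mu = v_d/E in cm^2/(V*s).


Step 1: mu = v_d / E
Step 2: mu = 13202379 / 6761
Step 3: mu = 1952.73 cm^2/(V*s)

1952.73


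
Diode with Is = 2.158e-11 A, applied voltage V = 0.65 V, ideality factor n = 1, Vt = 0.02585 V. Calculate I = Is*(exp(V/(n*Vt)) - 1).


Step 1: V/(n*Vt) = 0.65/(1*0.02585) = 25.1451
Step 2: exp(25.1451) = 8.3249e+10
Step 3: I = 2.158e-11 * (8.3249e+10 - 1) = 1.80e+00 A

1.80e+00


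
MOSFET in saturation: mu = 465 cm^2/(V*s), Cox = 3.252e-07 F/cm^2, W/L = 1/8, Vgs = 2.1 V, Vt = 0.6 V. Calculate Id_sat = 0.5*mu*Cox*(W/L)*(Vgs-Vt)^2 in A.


Step 1: Overdrive voltage Vov = Vgs - Vt = 2.1 - 0.6 = 1.5 V
Step 2: W/L = 1/8 = 0.125
Step 3: Id = 0.5 * 465 * 3.252e-07 * 0.125 * 1.5^2
Step 4: Id = 2.13e-05 A

2.13e-05


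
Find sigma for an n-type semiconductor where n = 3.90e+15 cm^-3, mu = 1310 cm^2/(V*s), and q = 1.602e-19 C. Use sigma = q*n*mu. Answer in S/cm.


Step 1: sigma = q * n * mu
Step 2: sigma = 1.602e-19 * 3.90e+15 * 1310
Step 3: sigma = 8.185e-01 S/cm

8.185e-01


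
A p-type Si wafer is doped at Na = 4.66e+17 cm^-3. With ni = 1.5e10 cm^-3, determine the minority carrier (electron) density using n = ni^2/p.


Step 1: Majority hole concentration p ≈ Na = 4.66e+17 cm^-3
Step 2: n = ni^2 / Na = (1.5e10)^2 / 4.66e+17
Step 3: n = 4.83e+02 cm^-3

4.83e+02


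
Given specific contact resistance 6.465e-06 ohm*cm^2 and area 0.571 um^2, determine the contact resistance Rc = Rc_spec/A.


Step 1: Convert area to cm^2: 0.571 um^2 = 5.7100e-09 cm^2
Step 2: Rc = Rc_spec / A = 6.465e-06 / 5.7100e-09
Step 3: Rc = 1.13e+03 ohms

1.13e+03


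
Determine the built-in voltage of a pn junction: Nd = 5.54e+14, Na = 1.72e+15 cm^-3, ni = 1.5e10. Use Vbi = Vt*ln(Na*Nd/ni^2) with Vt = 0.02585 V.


Step 1: Compute Na*Nd/ni^2 = 1.72e+15 * 5.54e+14 / (1.5e10)^2 = 4.2350e+09
Step 2: ln(4.2350e+09) = 22.1666
Step 3: Vbi = 0.02585 * 22.1666 = 0.573 V

0.573


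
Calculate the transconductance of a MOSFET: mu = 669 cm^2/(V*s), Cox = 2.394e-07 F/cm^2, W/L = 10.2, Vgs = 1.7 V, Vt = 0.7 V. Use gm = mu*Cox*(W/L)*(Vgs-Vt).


Step 1: Vov = Vgs - Vt = 1.7 - 0.7 = 1.0 V
Step 2: gm = mu * Cox * (W/L) * Vov
Step 3: gm = 669 * 2.394e-07 * 10.2 * 1.0 = 1.63e-03 S

1.63e-03


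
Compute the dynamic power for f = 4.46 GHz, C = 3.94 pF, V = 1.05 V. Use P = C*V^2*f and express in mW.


Step 1: V^2 = 1.05^2 = 1.1025 V^2
Step 2: P = C*V^2*f = 3.94e-12 F * 1.1025 * 4.46e9 Hz
Step 3: P = 1.9373571e-02 W
Step 4: P = 19.374 mW

19.374


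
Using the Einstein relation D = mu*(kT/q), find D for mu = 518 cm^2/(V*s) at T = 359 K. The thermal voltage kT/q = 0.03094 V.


Step 1: D = mu * (kT/q)
Step 2: D = 518 * 0.03094
Step 3: D = 16.03 cm^2/s

16.03


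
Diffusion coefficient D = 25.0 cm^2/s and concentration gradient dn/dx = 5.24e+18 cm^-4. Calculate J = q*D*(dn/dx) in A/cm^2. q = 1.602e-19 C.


Step 1: J = q * D * (dn/dx)
Step 2: J = 1.602e-19 * 25.0 * 5.24e+18
Step 3: J = 2.10e+01 A/cm^2

2.10e+01


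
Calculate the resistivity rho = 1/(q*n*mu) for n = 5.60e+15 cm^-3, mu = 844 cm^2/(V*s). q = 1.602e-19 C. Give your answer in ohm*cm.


Step 1: sigma = q * n * mu = 1.602e-19 * 5.60e+15 * 844 = 7.57169e-01 S/cm
Step 2: rho = 1 / sigma = 1 / 7.57169e-01 = 1.321 ohm*cm

1.321


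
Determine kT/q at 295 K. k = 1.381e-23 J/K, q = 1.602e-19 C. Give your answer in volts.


Step 1: kT = 1.381e-23 * 295 = 4.07395e-21 J
Step 2: Vt = kT/q = 4.07395e-21 / 1.602e-19
Step 3: Vt = 0.02543 V

0.02543


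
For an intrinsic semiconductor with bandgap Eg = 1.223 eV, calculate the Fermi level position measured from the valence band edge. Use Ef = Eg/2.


Step 1: For an intrinsic semiconductor, the Fermi level sits at midgap.
Step 2: Ef = Eg / 2 = 1.223 / 2 = 0.6115 eV

0.6115


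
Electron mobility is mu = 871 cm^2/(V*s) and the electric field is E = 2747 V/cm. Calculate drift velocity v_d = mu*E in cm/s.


Step 1: v_d = mu * E
Step 2: v_d = 871 * 2747 = 2392637
Step 3: v_d = 2.39e+06 cm/s

2.39e+06


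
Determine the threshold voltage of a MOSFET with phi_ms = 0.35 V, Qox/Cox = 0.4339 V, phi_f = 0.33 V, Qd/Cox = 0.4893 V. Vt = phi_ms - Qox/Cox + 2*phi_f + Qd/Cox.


Step 1: Vt = phi_ms - Qox/Cox + 2*phi_f + Qd/Cox
Step 2: Vt = 0.35 - 0.4339 + 2*0.33 + 0.4893
Step 3: Vt = 0.35 - 0.4339 + 0.66 + 0.4893
Step 4: Vt = 1.0654 V

1.0654


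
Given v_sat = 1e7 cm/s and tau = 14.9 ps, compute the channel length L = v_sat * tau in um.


Step 1: tau in seconds = 14.9 ps * 1e-12 = 1.4900e-11 s
Step 2: L = v_sat * tau = 1e7 * 1.4900e-11 = 1.4900e-04 cm
Step 3: L in um = 1.4900e-04 * 1e4 = 1.49 um

1.49


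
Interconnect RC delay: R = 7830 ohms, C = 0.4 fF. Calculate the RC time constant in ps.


Step 1: tau = R * C
Step 2: tau = 7830 * 0.4 fF = 7830 * 4.0e-16 F
Step 3: tau = 3.132e-12 s = 3.132 ps

3.132


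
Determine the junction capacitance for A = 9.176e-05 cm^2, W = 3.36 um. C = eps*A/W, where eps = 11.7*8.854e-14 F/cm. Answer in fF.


Step 1: eps_Si = 11.7 * 8.854e-14 = 1.035918e-12 F/cm
Step 2: W in cm = 3.36 * 1e-4 = 3.36e-04 cm
Step 3: C = 1.035918e-12 * 9.176e-05 / 3.36e-04 = 2.829043e-13 F
Step 4: C = 282.9 fF

282.9


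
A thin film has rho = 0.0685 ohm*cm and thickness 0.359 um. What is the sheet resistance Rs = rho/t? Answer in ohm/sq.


Step 1: Convert thickness to cm: t = 0.359 um = 3.5900e-05 cm
Step 2: Rs = rho / t = 0.0685 / 3.5900e-05
Step 3: Rs = 1908.1 ohm/sq

1908.1


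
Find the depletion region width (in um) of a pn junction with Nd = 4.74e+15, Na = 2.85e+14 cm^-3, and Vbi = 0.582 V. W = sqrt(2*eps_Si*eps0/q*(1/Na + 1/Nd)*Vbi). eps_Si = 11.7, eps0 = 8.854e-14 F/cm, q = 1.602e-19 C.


Step 1: 1/Na + 1/Nd = 1/2.85e+14 + 1/4.74e+15 = 3.71974e-15
Step 2: 2*eps*eps0/q = 2*11.7*8.854e-14/1.602e-19 = 1.293281e+07
Step 3: W^2 = 1.293281e+07 * 3.71974e-15 * 0.582 = 2.79981e-08
Step 4: W = sqrt(2.79981e-08) = 1.673e-04 cm = 1.673 um

1.673


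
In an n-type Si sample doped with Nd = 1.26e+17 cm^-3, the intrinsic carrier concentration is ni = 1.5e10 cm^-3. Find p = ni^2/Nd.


Step 1: Since Nd >> ni, n ≈ Nd = 1.26e+17 cm^-3
Step 2: p = ni^2 / n = (1.5e10)^2 / 1.26e+17
Step 3: p = 2.25e20 / 1.26e+17 = 1.79e+03 cm^-3

1.79e+03


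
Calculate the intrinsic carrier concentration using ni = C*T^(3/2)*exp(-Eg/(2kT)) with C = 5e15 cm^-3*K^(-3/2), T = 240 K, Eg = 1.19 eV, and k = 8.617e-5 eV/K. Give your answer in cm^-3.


Step 1: Compute kT = 8.617e-5 * 240 = 0.0206808 eV
Step 2: Exponent = -Eg/(2kT) = -1.19/(2*0.0206808) = -28.77065
Step 3: T^(3/2) = 240^1.5 = 3718.06
Step 4: ni = 5e15 * 3718.06 * exp(-28.77065) = 5.95e+06 cm^-3

5.95e+06


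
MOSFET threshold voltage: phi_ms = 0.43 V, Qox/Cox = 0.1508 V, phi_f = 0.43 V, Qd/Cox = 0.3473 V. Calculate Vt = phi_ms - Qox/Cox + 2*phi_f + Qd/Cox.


Step 1: Vt = phi_ms - Qox/Cox + 2*phi_f + Qd/Cox
Step 2: Vt = 0.43 - 0.1508 + 2*0.43 + 0.3473
Step 3: Vt = 0.43 - 0.1508 + 0.86 + 0.3473
Step 4: Vt = 1.4865 V

1.4865


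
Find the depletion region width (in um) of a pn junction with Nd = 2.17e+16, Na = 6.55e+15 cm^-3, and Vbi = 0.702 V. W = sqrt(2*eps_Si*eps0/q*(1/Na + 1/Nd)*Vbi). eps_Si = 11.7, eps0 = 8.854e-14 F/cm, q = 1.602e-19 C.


Step 1: 1/Na + 1/Nd = 1/6.55e+15 + 1/2.17e+16 = 1.98755e-16
Step 2: 2*eps*eps0/q = 2*11.7*8.854e-14/1.602e-19 = 1.293281e+07
Step 3: W^2 = 1.293281e+07 * 1.98755e-16 * 0.702 = 1.80446e-09
Step 4: W = sqrt(1.80446e-09) = 4.248e-05 cm = 0.4248 um

0.4248


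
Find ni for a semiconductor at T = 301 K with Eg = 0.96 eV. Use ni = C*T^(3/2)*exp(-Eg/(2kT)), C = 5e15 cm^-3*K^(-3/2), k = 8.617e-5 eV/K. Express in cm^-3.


Step 1: Compute kT = 8.617e-5 * 301 = 0.02593717 eV
Step 2: Exponent = -Eg/(2kT) = -0.96/(2*0.02593717) = -18.50626
Step 3: T^(3/2) = 301^1.5 = 5222.15
Step 4: ni = 5e15 * 5222.15 * exp(-18.50626) = 2.40e+11 cm^-3

2.40e+11


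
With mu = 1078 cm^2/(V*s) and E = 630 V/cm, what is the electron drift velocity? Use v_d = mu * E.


Step 1: v_d = mu * E
Step 2: v_d = 1078 * 630 = 679140
Step 3: v_d = 6.79e+05 cm/s

6.79e+05


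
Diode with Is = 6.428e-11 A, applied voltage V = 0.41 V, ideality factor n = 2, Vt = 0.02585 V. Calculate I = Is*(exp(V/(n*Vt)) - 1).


Step 1: V/(n*Vt) = 0.41/(2*0.02585) = 7.9304
Step 2: exp(7.9304) = 2.7805e+03
Step 3: I = 6.428e-11 * (2.7805e+03 - 1) = 1.79e-07 A

1.79e-07


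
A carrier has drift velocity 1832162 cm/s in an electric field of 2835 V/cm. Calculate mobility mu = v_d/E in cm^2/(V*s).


Step 1: mu = v_d / E
Step 2: mu = 1832162 / 2835
Step 3: mu = 646.27 cm^2/(V*s)

646.27


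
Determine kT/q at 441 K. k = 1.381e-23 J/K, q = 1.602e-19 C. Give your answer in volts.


Step 1: kT = 1.381e-23 * 441 = 6.09021e-21 J
Step 2: Vt = kT/q = 6.09021e-21 / 1.602e-19
Step 3: Vt = 0.03802 V

0.03802


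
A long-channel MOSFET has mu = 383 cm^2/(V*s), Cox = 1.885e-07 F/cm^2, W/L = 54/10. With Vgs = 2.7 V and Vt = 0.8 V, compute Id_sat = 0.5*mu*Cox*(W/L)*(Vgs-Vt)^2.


Step 1: Overdrive voltage Vov = Vgs - Vt = 2.7 - 0.8 = 1.9 V
Step 2: W/L = 54/10 = 5.4
Step 3: Id = 0.5 * 383 * 1.885e-07 * 5.4 * 1.9^2
Step 4: Id = 7.04e-04 A

7.04e-04


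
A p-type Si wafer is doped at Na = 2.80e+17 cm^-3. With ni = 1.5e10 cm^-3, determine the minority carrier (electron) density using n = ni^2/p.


Step 1: Majority hole concentration p ≈ Na = 2.80e+17 cm^-3
Step 2: n = ni^2 / Na = (1.5e10)^2 / 2.80e+17
Step 3: n = 8.04e+02 cm^-3

8.04e+02


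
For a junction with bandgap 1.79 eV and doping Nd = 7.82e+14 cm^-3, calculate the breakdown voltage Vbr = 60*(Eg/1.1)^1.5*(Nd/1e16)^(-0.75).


Step 1: Eg/1.1 = 1.79/1.1 = 1.627273
Step 2: (Eg/1.1)^1.5 = 1.627273^1.5 = 2.075824
Step 3: (Nd/1e16)^(-0.75) = (0.0782)^(-0.75) = 6.762308
Step 4: Vbr = 60 * 2.075824 * 6.762308 = 842.2 V

842.2


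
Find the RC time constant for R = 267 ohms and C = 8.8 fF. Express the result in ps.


Step 1: tau = R * C
Step 2: tau = 267 * 8.8 fF = 267 * 8.8e-15 F
Step 3: tau = 2.3496e-12 s = 2.3496 ps

2.3496


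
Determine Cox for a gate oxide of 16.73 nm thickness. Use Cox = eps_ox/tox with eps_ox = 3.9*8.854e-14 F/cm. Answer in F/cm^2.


Step 1: eps_ox = 3.9 * 8.854e-14 = 3.45306e-13 F/cm
Step 2: tox in cm = 16.73 nm * 1e-7 = 1.6730e-06 cm
Step 3: Cox = 3.45306e-13 / 1.6730e-06 = 2.06e-07 F/cm^2

2.06e-07


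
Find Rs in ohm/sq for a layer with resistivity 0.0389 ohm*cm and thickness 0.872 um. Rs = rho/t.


Step 1: Convert thickness to cm: t = 0.872 um = 8.7200e-05 cm
Step 2: Rs = rho / t = 0.0389 / 8.7200e-05
Step 3: Rs = 446.1 ohm/sq

446.1


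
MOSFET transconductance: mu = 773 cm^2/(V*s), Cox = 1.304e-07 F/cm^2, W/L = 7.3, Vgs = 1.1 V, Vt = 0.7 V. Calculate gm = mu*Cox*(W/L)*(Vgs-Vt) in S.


Step 1: Vov = Vgs - Vt = 1.1 - 0.7 = 0.4 V
Step 2: gm = mu * Cox * (W/L) * Vov
Step 3: gm = 773 * 1.304e-07 * 7.3 * 0.4 = 2.94e-04 S

2.94e-04


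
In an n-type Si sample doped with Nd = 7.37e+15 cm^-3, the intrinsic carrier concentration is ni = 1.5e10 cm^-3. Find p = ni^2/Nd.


Step 1: Since Nd >> ni, n ≈ Nd = 7.37e+15 cm^-3
Step 2: p = ni^2 / n = (1.5e10)^2 / 7.37e+15
Step 3: p = 2.25e20 / 7.37e+15 = 3.05e+04 cm^-3

3.05e+04


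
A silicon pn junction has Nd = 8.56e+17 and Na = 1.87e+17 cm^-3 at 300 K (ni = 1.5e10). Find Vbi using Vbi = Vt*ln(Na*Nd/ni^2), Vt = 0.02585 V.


Step 1: Compute Na*Nd/ni^2 = 1.87e+17 * 8.56e+17 / (1.5e10)^2 = 7.1143e+14
Step 2: ln(7.1143e+14) = 34.1983
Step 3: Vbi = 0.02585 * 34.1983 = 0.884 V

0.884


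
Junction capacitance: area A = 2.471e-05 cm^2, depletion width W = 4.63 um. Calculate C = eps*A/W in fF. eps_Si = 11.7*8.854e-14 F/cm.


Step 1: eps_Si = 11.7 * 8.854e-14 = 1.035918e-12 F/cm
Step 2: W in cm = 4.63 * 1e-4 = 4.63e-04 cm
Step 3: C = 1.035918e-12 * 2.471e-05 / 4.63e-04 = 5.528625e-14 F
Step 4: C = 55.29 fF

55.29


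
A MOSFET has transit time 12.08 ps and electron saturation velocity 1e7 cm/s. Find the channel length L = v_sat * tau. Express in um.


Step 1: tau in seconds = 12.08 ps * 1e-12 = 1.2080e-11 s
Step 2: L = v_sat * tau = 1e7 * 1.2080e-11 = 1.2080e-04 cm
Step 3: L in um = 1.2080e-04 * 1e4 = 1.208 um

1.208


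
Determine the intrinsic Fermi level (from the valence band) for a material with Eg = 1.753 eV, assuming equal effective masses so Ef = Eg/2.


Step 1: For an intrinsic semiconductor, the Fermi level sits at midgap.
Step 2: Ef = Eg / 2 = 1.753 / 2 = 0.8765 eV

0.8765


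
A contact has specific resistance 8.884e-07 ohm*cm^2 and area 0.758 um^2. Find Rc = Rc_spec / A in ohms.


Step 1: Convert area to cm^2: 0.758 um^2 = 7.5800e-09 cm^2
Step 2: Rc = Rc_spec / A = 8.884e-07 / 7.5800e-09
Step 3: Rc = 1.17e+02 ohms

1.17e+02


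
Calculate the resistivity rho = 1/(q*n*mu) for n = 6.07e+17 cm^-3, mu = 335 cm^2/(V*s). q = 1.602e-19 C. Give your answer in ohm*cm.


Step 1: sigma = q * n * mu = 1.602e-19 * 6.07e+17 * 335 = 3.25759e+01 S/cm
Step 2: rho = 1 / sigma = 1 / 3.25759e+01 = 0.0307 ohm*cm

0.0307


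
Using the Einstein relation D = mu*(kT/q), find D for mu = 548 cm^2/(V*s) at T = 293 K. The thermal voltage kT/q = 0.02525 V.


Step 1: D = mu * (kT/q)
Step 2: D = 548 * 0.02525
Step 3: D = 13.84 cm^2/s

13.84


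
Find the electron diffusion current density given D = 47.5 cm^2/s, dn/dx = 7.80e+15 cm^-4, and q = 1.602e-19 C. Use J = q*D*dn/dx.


Step 1: J = q * D * (dn/dx)
Step 2: J = 1.602e-19 * 47.5 * 7.80e+15
Step 3: J = 5.94e-02 A/cm^2

5.94e-02


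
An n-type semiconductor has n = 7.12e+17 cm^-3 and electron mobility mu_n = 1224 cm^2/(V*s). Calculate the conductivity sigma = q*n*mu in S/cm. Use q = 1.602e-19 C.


Step 1: sigma = q * n * mu
Step 2: sigma = 1.602e-19 * 7.12e+17 * 1224
Step 3: sigma = 1.396e+02 S/cm

1.396e+02


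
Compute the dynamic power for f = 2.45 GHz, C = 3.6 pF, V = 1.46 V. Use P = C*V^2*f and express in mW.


Step 1: V^2 = 1.46^2 = 2.1316 V^2
Step 2: P = C*V^2*f = 3.6e-12 F * 2.1316 * 2.45e9 Hz
Step 3: P = 1.8800712e-02 W
Step 4: P = 18.801 mW

18.801


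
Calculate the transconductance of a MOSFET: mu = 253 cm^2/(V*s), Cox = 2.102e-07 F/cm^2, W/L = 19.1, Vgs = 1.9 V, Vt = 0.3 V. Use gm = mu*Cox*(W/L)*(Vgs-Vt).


Step 1: Vov = Vgs - Vt = 1.9 - 0.3 = 1.6 V
Step 2: gm = mu * Cox * (W/L) * Vov
Step 3: gm = 253 * 2.102e-07 * 19.1 * 1.6 = 1.63e-03 S

1.63e-03


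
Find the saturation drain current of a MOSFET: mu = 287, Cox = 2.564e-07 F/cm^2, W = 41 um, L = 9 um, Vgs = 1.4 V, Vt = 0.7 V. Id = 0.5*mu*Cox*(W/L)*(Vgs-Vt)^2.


Step 1: Overdrive voltage Vov = Vgs - Vt = 1.4 - 0.7 = 0.7 V
Step 2: W/L = 41/9 = 4.55556
Step 3: Id = 0.5 * 287 * 2.564e-07 * 4.55556 * 0.7^2
Step 4: Id = 8.21e-05 A

8.21e-05


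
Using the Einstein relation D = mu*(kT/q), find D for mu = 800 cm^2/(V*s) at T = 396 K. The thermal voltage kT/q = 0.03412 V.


Step 1: D = mu * (kT/q)
Step 2: D = 800 * 0.03412
Step 3: D = 27.3 cm^2/s

27.3


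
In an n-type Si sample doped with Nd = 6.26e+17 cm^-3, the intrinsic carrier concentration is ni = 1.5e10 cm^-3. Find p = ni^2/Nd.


Step 1: Since Nd >> ni, n ≈ Nd = 6.26e+17 cm^-3
Step 2: p = ni^2 / n = (1.5e10)^2 / 6.26e+17
Step 3: p = 2.25e20 / 6.26e+17 = 3.59e+02 cm^-3

3.59e+02


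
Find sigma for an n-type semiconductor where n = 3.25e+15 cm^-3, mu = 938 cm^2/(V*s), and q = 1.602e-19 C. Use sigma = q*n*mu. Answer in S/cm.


Step 1: sigma = q * n * mu
Step 2: sigma = 1.602e-19 * 3.25e+15 * 938
Step 3: sigma = 4.884e-01 S/cm

4.884e-01


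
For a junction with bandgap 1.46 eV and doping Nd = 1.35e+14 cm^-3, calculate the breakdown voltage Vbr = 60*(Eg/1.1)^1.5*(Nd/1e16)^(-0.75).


Step 1: Eg/1.1 = 1.46/1.1 = 1.327273
Step 2: (Eg/1.1)^1.5 = 1.327273^1.5 = 1.529116
Step 3: (Nd/1e16)^(-0.75) = (0.0135)^(-0.75) = 25.249319
Step 4: Vbr = 60 * 1.529116 * 25.249319 = 2316.5 V

2316.5


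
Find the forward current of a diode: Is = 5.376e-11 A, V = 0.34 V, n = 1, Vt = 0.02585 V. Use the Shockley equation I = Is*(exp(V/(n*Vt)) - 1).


Step 1: V/(n*Vt) = 0.34/(1*0.02585) = 13.1528
Step 2: exp(13.1528) = 5.1545e+05
Step 3: I = 5.376e-11 * (5.1545e+05 - 1) = 2.77e-05 A

2.77e-05


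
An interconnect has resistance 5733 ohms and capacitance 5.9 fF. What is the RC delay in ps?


Step 1: tau = R * C
Step 2: tau = 5733 * 5.9 fF = 5733 * 5.9e-15 F
Step 3: tau = 3.38247e-11 s = 33.8247 ps

33.8247


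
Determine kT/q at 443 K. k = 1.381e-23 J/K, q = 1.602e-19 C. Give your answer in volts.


Step 1: kT = 1.381e-23 * 443 = 6.11783e-21 J
Step 2: Vt = kT/q = 6.11783e-21 / 1.602e-19
Step 3: Vt = 0.03819 V

0.03819


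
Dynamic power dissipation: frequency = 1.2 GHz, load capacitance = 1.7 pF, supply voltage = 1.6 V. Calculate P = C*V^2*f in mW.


Step 1: V^2 = 1.6^2 = 2.56 V^2
Step 2: P = C*V^2*f = 1.7e-12 F * 2.56 * 1.2e9 Hz
Step 3: P = 5.2224e-03 W
Step 4: P = 5.222 mW

5.222


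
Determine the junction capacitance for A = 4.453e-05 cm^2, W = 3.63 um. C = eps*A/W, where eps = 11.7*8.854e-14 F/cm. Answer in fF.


Step 1: eps_Si = 11.7 * 8.854e-14 = 1.035918e-12 F/cm
Step 2: W in cm = 3.63 * 1e-4 = 3.63e-04 cm
Step 3: C = 1.035918e-12 * 4.453e-05 / 3.63e-04 = 1.270783e-13 F
Step 4: C = 127.08 fF

127.08
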